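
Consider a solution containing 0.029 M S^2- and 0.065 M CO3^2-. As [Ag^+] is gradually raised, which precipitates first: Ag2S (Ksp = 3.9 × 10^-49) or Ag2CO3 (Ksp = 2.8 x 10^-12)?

Precipitation of each salt starts when its ion product equals its Ksp.
For Ag2S: 3.9 × 10^-49 = 0.029 × [Ag^+]^2  ⇒  [Ag^+] = 3.7 × 10^-24 M.
For Ag2CO3: 2.8 x 10^-12 = 0.065 × [Ag^+]^2  ⇒  [Ag^+] = 6.6 × 10^-6 M.
The salt with the lower threshold [Ag^+] precipitates first: Ag2S.

Ag2S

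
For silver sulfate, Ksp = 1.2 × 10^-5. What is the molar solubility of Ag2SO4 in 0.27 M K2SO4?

Ag2SO4(s) ⇌ 2 Ag^+ + SO4^2-
Ksp = [Ag^+]^2[SO4^2-]
Let s be the molar solubility in this solution. [Ag^+] = 2s, [SO4^2-] = 0.27 + s ≈ 0.27 (since SO4^2- from K2SO4 dominates).
Ksp ≈ (2s)^2 × 0.27
s = 3.3 × 10^-3 M
Check: s = 3.3 x 10^-3 ≪ 0.27, so the approximation is valid.

3.3e-3 M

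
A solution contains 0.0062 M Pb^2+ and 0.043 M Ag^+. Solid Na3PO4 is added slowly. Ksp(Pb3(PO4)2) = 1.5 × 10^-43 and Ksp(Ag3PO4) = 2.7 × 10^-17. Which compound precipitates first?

Pb3(PO4)2

Each salt begins to precipitate when Q = Ksp, i.e. when [PO4^3-] reaches its threshold.
For Pb3(PO4)2: 1.5 × 10^-43 = (0.0062)^3 × [PO4^3-]^2  ⇒  [PO4^3-] = 7.9 × 10^-19 M.
For Ag3PO4: 2.7 × 10^-17 = (0.043)^3 × [PO4^3-]  ⇒  [PO4^3-] = 3.4 × 10^-13 M.
The salt with the lower threshold [PO4^3-] precipitates first: Pb3(PO4)2.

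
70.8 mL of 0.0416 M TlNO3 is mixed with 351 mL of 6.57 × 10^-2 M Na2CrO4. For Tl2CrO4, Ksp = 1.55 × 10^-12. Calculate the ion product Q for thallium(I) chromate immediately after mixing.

Total volume = 70.8 + 351 = 421.8 mL.
[Tl^+] = 4.16 × 10^-2 × (70.8/421.8) = 6.983 × 10^-3 M
[CrO4^2-] = 6.57 × 10^-2 × (351/421.8) = 5.467 x 10^-2 M
Tl2CrO4(s) <=> 2 Tl^+(aq) + CrO4^2-(aq), so Q = [Tl^+]^2[CrO4^2-]
Q = (6.983 × 10^-3)^2(5.467 × 10^-2) = 2.67 × 10^-6
Q > Ksp, so Tl2CrO4 will precipitate.

Q = 2.67e-6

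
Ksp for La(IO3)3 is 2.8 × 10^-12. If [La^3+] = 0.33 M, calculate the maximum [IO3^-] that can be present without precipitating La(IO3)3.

2.0e-4 M

La(IO3)3(s) ⇌ La^3+(aq) + 3 IO3^-(aq)
Ksp = [La^3+][IO3^-]^3
Precipitation begins when Q = Ksp. With [La^3+] = 0.33 M:
2.8 × 10^-12 = (0.33) × [IO3^-]^3
[IO3^-] = (2.8 × 10^-12 / 3.3 × 10^-1)^(1/3) = 2.0 × 10^-4 M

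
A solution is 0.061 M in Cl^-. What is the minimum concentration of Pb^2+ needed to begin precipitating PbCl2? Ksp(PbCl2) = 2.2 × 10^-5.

PbCl2(s) ⇌ Pb^2+(aq) + 2 Cl^-(aq)
Ksp = [Pb^2+][Cl^-]^2
Precipitation begins when Q = Ksp. With [Cl^-] = 0.061 M:
2.2 × 10^-5 = (0.061)^2 × [Pb^2+]
[Pb^2+] = (2.2 × 10^-5 / 3.72 x 10^-3) = 5.9 × 10^-3 M

[Pb^2+] ≈ 5.9e-3 M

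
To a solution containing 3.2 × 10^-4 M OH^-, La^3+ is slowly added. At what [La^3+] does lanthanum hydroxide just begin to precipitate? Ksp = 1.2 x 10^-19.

La(OH)3(s) ⇌ La^3+ + 3 OH^-
Ksp = [La^3+][OH^-]^3
Precipitation begins when Q = Ksp. With [OH^-] = 3.2 × 10^-4 M:
1.2 x 10^-19 = (3.2 × 10^-4)^3 × [La^3+]
[La^3+] = (1.2 x 10^-19 / 3.28 × 10^-11) = 3.7 x 10^-9 M

[La^3+] ≈ 3.7 × 10^-9 M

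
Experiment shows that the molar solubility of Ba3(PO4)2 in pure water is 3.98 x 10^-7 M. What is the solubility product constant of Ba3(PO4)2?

Ba3(PO4)2(s) ⇌ 3 Ba^2+ + 2 PO4^3-
For each mole of Ba3(PO4)2 that dissolves: [Ba^2+] = 3s, [PO4^3-] = 2s.
Ksp = [Ba^2+]^3[PO4^3-]^2
So Ksp = (3s)^3 × (2s)^2 = 108s^5
With s = 3.98 × 10^-7: Ksp = 1.08 × 10^-30

1.08e-30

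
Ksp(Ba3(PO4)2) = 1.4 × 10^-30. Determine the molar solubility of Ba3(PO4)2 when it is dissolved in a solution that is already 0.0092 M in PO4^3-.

s ≈ 8.5 x 10^-10 M

Ba3(PO4)2(s) ⇌ 3 Ba^2+(aq) + 2 PO4^3-(aq)
Ksp = [Ba^2+]^3[PO4^3-]^2
Let s = moles of Ba3(PO4)2 that dissolve per litre. [Ba^2+] = 3s, [PO4^3-] = 0.0092 + 2s ≈ 0.0092 (common-ion effect: PO4^3- is already 0.0092 M).
Ksp ≈ (3s)^3 × (0.0092)^2
s = 8.5 × 10^-10 M
Check: 2s = 1.7 × 10^-9 ≪ 0.0092, so the approximation is valid.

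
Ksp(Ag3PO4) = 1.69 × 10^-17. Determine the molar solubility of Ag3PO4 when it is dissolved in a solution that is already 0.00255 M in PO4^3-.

s = 6.26 × 10^-6 M

Ag3PO4(s) <=> 3 Ag^+(aq) + PO4^3-(aq)
Ksp = [Ag^+]^3[PO4^3-]
Let s = moles of Ag3PO4 that dissolve per litre. [Ag^+] = 3s, [PO4^3-] = 0.00255 + s ≈ 0.00255 (Ksp is small, so little additional dissolves).
Ksp ≈ (3s)^3 × 0.00255
s = 6.26 × 10^-6 M
Check: s = 6.3 × 10^-6 ≪ 0.00255, so the approximation is valid.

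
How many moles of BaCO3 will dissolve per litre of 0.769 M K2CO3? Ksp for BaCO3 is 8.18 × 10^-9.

1.06 x 10^-8 M

BaCO3(s) <=> Ba^2+(aq) + CO3^2-(aq)
Ksp = [Ba^2+][CO3^2-]
If s mol/L dissolves here, [Ba^2+] = s, [CO3^2-] = 0.769 + s ≈ 0.769 (since CO3^2- from K2CO3 dominates).
Ksp ≈ s × 0.769
s = 1.06 × 10^-8 M
Check: s = 1.1 × 10^-8 ≪ 0.769, so the approximation is valid.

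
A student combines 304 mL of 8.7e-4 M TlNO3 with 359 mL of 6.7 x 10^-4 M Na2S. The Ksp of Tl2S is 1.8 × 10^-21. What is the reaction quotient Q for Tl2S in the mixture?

Total volume = 304 + 359 = 663 mL.
[Tl^+] = 8.7 × 10^-4 × (304/663) = 3.99 x 10^-4 M
[S^2-] = 6.7 x 10^-4 × (359/663) = 3.63 × 10^-4 M
Tl2S(s) ⇌ 2 Tl^+(aq) + S^2-(aq), so Q = [Tl^+]^2[S^2-]
Q = (3.99 x 10^-4)^2(3.63 × 10^-4) = 5.8 x 10^-11
Q > Ksp, so Tl2S will precipitate.

Q = 5.8e-11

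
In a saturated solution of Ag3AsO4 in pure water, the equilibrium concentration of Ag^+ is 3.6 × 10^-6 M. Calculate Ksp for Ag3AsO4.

Ag3AsO4(s) ⇌ 3 Ag^+ + AsO4^3-
Stoichiometry gives [AsO4^3-] = (1/3)[Ag^+] = 1.20 x 10^-6 M.
Ksp = [Ag^+]^3[AsO4^3-]
Ksp = (3.6 × 10^-6)^3 × 1.20 × 10^-6 = 5.6 x 10^-23

Ksp ≈ 5.6e-23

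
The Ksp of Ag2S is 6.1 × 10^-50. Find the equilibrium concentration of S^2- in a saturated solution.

[S^2-] = 2.5 x 10^-17 M

Ag2S(s) <=> 2 Ag^+ + S^2-
Ksp = [Ag^+]^2[S^2-]
For each mole of Ag2S that dissolves: [Ag^+] = 2s, [S^2-] = s.
Substituting: Ksp = (2s)^2s = 4s^3
s^3 = 6.1 × 10^-50 / 4, so s = 2.48 x 10^-17 M
[S^2-] = s = 2.5 × 10^-17 M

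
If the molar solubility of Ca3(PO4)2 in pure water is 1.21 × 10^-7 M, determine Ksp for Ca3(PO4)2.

Ksp = 2.80e-33

Ca3(PO4)2(s) <=> 3 Ca^2+ + 2 PO4^3-
With molar solubility s: [Ca^2+] = 3s, [PO4^3-] = 2s.
Ksp = [Ca^2+]^3[PO4^3-]^2
Ksp = (3s)^3(2s)^2 = 108s^5
Ksp = 108 × (1.21 × 10^-7)^5 = 2.80 x 10^-33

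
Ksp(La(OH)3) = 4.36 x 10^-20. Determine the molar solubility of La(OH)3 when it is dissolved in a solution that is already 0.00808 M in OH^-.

s ≈ 8.27 x 10^-14 M

La(OH)3(s) ⇌ La^3+ + 3 OH^-
Ksp = [La^3+][OH^-]^3
Let s be the molar solubility in this solution. [La^3+] = s, [OH^-] = 0.00808 + 3s ≈ 0.00808 (common-ion effect: OH^- is already 0.00808 M).
Ksp ≈ s × (0.00808)^3
s = 8.27 × 10^-14 M
Check: 3s = 2.5 x 10^-13 ≪ 0.00808, so the approximation is valid.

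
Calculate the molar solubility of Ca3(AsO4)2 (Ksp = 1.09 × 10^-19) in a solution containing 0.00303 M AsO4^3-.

Ca3(AsO4)2(s) <=> 3 Ca^2+(aq) + 2 AsO4^3-(aq)
Ksp = [Ca^2+]^3[AsO4^3-]^2
Let s be the molar solubility in this solution. [Ca^2+] = 3s, [AsO4^3-] = 0.00303 + 2s ≈ 0.00303 (Ksp is small, so little additional dissolves).
Ksp ≈ (3s)^3 × (0.00303)^2
s = 7.60 x 10^-6 M
Check: 2s = 1.5 × 10^-5 ≪ 0.00303, so the approximation is valid.

s ≈ 7.60e-6 M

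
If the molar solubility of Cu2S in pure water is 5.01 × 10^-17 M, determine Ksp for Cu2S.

Cu2S(s) ⇌ 2 Cu^+(aq) + S^2-(aq)
With molar solubility s: [Cu^+] = 2s, [S^2-] = s.
Ksp = [Cu^+]^2[S^2-]
Ksp = (2s)^2s = 4s^3
Ksp = 4 × (5.01 × 10^-17)^3 = 5.03 × 10^-49

5.03 × 10^-49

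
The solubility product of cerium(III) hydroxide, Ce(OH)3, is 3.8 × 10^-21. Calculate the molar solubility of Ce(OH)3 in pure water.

Ce(OH)3(s) <=> Ce^3+ + 3 OH^-
Ksp = [Ce^3+][OH^-]^3
Let s = molar solubility. Then [Ce^3+] = s and [OH^-] = 3s.
Ksp = s(3s)^3 = 27s^4
s^4 = 3.8 × 10^-21 / 27, so s = 3.4 x 10^-6 M

s = 3.4e-6 M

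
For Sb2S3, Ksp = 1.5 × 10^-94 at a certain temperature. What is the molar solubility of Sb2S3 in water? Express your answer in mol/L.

s ≈ 6.7e-20 M

Sb2S3(s) <=> 2 Sb^3+ + 3 S^2-
Ksp = [Sb^3+]^2[S^2-]^3
Let s = molar solubility. Then [Sb^3+] = 2s and [S^2-] = 3s.
So Ksp = (2s)^2 × (3s)^3 = 108s^5
s = (1.5 × 10^-94 / 108)^(1/5) = 6.7 x 10^-20 M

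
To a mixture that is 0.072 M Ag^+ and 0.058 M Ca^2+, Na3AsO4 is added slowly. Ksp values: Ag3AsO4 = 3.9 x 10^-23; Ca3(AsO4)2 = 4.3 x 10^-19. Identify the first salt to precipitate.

Precipitation of each salt starts when its ion product equals its Ksp.
For Ag3AsO4: 3.9 x 10^-23 = (0.072)^3 × [AsO4^3-]  ⇒  [AsO4^3-] = 1.0 × 10^-19 M.
For Ca3(AsO4)2: 4.3 x 10^-19 = (0.058)^3 × [AsO4^3-]^2  ⇒  [AsO4^3-] = 4.7 × 10^-8 M.
The salt with the lower threshold [AsO4^3-] precipitates first: Ag3AsO4.

Ag3AsO4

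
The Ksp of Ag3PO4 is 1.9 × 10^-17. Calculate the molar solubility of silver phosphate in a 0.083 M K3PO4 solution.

s = 2.0 × 10^-6 M

Ag3PO4(s) <=> 3 Ag^+(aq) + PO4^3-(aq)
Ksp = [Ag^+]^3[PO4^3-]
Let s be the molar solubility in this solution. [Ag^+] = 3s, [PO4^3-] = 0.083 + s ≈ 0.083 (common-ion effect: PO4^3- is already 0.083 M).
Ksp ≈ (3s)^3 × 0.083
s = 2.0 x 10^-6 M
Check: s = 2.0 × 10^-6 ≪ 0.083, so the approximation is valid.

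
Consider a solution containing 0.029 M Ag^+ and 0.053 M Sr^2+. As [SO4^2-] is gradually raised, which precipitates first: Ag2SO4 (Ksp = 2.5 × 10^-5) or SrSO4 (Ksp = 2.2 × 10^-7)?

Each salt begins to precipitate when Q = Ksp, i.e. when [SO4^2-] reaches its threshold.
For Ag2SO4: 2.5 × 10^-5 = (0.029)^2 × [SO4^2-]  ⇒  [SO4^2-] = 3.0 × 10^-2 M.
For SrSO4: 2.2 × 10^-7 = 0.053 × [SO4^2-]  ⇒  [SO4^2-] = 4.2 x 10^-6 M.
The salt with the lower threshold [SO4^2-] precipitates first: SrSO4.

SrSO4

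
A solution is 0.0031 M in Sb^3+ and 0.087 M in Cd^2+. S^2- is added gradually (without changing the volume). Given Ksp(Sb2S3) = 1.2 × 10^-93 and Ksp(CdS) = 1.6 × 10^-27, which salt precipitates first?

Each salt begins to precipitate when Q = Ksp, i.e. when [S^2-] reaches its threshold.
For Sb2S3: 1.2 × 10^-93 = (0.0031)^2 × [S^2-]^3  ⇒  [S^2-] = 5.0 x 10^-30 M.
For CdS: 1.6 × 10^-27 = 0.087 × [S^2-]  ⇒  [S^2-] = 1.8 x 10^-26 M.
The salt with the lower threshold [S^2-] precipitates first: Sb2S3.

Sb2S3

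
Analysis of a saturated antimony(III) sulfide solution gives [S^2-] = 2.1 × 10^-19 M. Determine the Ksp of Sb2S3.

Ksp = 1.8 × 10^-94

Sb2S3(s) ⇌ 2 Sb^3+ + 3 S^2-
Stoichiometry gives [Sb^3+] = (2/3)[S^2-] = 1.40 × 10^-19 M.
Ksp = [Sb^3+]^2[S^2-]^3
Ksp = (1.40 × 10^-19)^2 × (2.1 × 10^-19)^3 = 1.8 x 10^-94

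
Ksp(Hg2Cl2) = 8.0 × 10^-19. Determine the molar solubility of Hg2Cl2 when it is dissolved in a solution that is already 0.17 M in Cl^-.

Hg2Cl2(s) ⇌ Hg2^2+(aq) + 2 Cl^-(aq)
Ksp = [Hg2^2+][Cl^-]^2
Let s = moles of Hg2Cl2 that dissolve per litre. [Hg2^2+] = s, [Cl^-] = 0.17 + 2s ≈ 0.17 (since the Cl^- already present dominates).
Ksp ≈ s × (0.17)^2
s = 2.8 × 10^-17 M
Check: 2s = 5.5 × 10^-17 ≪ 0.17, so the approximation is valid.

s = 2.8 × 10^-17 M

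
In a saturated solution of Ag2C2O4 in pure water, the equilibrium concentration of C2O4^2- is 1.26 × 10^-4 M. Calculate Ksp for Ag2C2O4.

Ag2C2O4(s) <=> 2 Ag^+ + C2O4^2-
Stoichiometry gives [Ag^+] = (2/1)[C2O4^2-] = 2.520 × 10^-4 M.
Ksp = [Ag^+]^2[C2O4^2-]
Ksp = (2.520 × 10^-4)^2 × 1.26 × 10^-4 = 8.00 × 10^-12

8.00 × 10^-12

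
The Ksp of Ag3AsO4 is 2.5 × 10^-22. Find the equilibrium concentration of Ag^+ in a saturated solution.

[Ag^+] ≈ 5.2e-6 M

Ag3AsO4(s) ⇌ 3 Ag^+(aq) + AsO4^3-(aq)
Ksp = [Ag^+]^3[AsO4^3-]
With molar solubility s: [Ag^+] = 3s, [AsO4^3-] = s.
So Ksp = (3s)^3 × s = 27s^4
Solving, s = (2.5 × 10^-22/27)^(1/4) = 1.74 x 10^-6 M
[Ag^+] = 3s = 5.2 × 10^-6 M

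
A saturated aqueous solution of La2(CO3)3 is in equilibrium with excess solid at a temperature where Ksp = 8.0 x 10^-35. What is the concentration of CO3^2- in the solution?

[CO3^2-] ≈ 1.8e-7 M

La2(CO3)3(s) ⇌ 2 La^3+ + 3 CO3^2-
Ksp = [La^3+]^2[CO3^2-]^3
Let s = molar solubility. Then [La^3+] = 2s and [CO3^2-] = 3s.
Ksp = (2s)^2(3s)^3 = 108s^5
s^5 = 8.0 x 10^-35 / 108, so s = 5.94 × 10^-8 M
[CO3^2-] = 3s = 1.8 x 10^-7 M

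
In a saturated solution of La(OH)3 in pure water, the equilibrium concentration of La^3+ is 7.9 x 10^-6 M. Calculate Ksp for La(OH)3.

La(OH)3(s) <=> La^3+(aq) + 3 OH^-(aq)
Stoichiometry gives [OH^-] = (3/1)[La^3+] = 2.37 x 10^-5 M.
Ksp = [La^3+][OH^-]^3
Ksp = 7.9 × 10^-6 × (2.37 × 10^-5)^3 = 1.1 × 10^-19

Ksp ≈ 1.1 x 10^-19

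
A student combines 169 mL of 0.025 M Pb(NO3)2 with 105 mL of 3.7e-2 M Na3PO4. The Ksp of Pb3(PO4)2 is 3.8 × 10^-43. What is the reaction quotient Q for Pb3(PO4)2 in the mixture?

Total volume = 169 + 105 = 274 mL.
[Pb^2+] = 2.5 x 10^-2 × (169/274) = 1.54 × 10^-2 M
[PO4^3-] = 3.7 x 10^-2 × (105/274) = 1.42 × 10^-2 M
Pb3(PO4)2(s) ⇌ 3 Pb^2+(aq) + 2 PO4^3-(aq), so Q = [Pb^2+]^3[PO4^3-]^2
Q = (1.54 x 10^-2)^3(1.42 × 10^-2)^2 = 7.4 × 10^-10
Q > Ksp, so Pb3(PO4)2 will precipitate.

7.4 × 10^-10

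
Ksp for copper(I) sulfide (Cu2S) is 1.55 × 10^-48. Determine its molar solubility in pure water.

Cu2S(s) ⇌ 2 Cu^+(aq) + S^2-(aq)
Ksp = [Cu^+]^2[S^2-]
If s mol/L of Cu2S dissolves, [Cu^+] = 2s and [S^2-] = s.
Ksp = (2s)^2s = 4s^3
s = (1.55 × 10^-48 / 4)^(1/3) = 7.29 x 10^-17 M

s ≈ 7.29e-17 M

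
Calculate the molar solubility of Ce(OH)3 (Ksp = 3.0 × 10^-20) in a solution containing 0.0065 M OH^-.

Ce(OH)3(s) ⇌ Ce^3+(aq) + 3 OH^-(aq)
Ksp = [Ce^3+][OH^-]^3
Let s be the molar solubility in this solution. [Ce^3+] = s, [OH^-] = 0.0065 + 3s ≈ 0.0065 (Ksp is small, so little additional dissolves).
Ksp ≈ s × (0.0065)^3
s = 1.1 × 10^-13 M
Check: 3s = 3.3 × 10^-13 ≪ 0.0065, so the approximation is valid.

s ≈ 1.1 × 10^-13 M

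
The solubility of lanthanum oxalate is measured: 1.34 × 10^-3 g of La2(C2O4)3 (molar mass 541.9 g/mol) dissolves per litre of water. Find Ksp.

9.99 × 10^-27

Molar solubility s = (1.34 × 10^-3 g/L) / (541.9 g/mol) = 2.473 x 10^-6 M.
La2(C2O4)3(s) ⇌ 2 La^3+ + 3 C2O4^2-
For each mole of La2(C2O4)3 that dissolves: [La^3+] = 2s, [C2O4^2-] = 3s.
Ksp = [La^3+]^2[C2O4^2-]^3
Substituting: Ksp = (2s)^2(3s)^3 = 108s^5
With s = 2.473 × 10^-6: Ksp = 9.99 x 10^-27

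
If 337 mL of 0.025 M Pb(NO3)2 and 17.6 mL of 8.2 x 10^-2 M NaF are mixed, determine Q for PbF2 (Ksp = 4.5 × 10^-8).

Total volume = 337 + 17.6 = 354.6 mL.
[Pb^2+] = 2.5 × 10^-2 × (337/354.6) = 2.38 × 10^-2 M
[F^-] = 8.2 × 10^-2 × (17.6/354.6) = 4.07 × 10^-3 M
PbF2(s) ⇌ Pb^2+(aq) + 2 F^-(aq), so Q = [Pb^2+][F^-]^2
Q = (2.38 × 10^-2)(4.07 × 10^-3)^2 = 3.9 × 10^-7
Q > Ksp, so PbF2 will precipitate.

Q ≈ 3.9e-7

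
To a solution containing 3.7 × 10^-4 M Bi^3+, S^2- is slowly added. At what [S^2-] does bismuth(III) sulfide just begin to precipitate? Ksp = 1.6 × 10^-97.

Bi2S3(s) ⇌ 2 Bi^3+(aq) + 3 S^2-(aq)
Ksp = [Bi^3+]^2[S^2-]^3
Precipitation begins when Q = Ksp. With [Bi^3+] = 3.7 × 10^-4 M:
1.6 × 10^-97 = (3.7 × 10^-4)^2 × [S^2-]^3
[S^2-] = (1.6 × 10^-97 / 1.37 × 10^-7)^(1/3) = 1.1 × 10^-30 M

[S^2-] = 1.1e-30 M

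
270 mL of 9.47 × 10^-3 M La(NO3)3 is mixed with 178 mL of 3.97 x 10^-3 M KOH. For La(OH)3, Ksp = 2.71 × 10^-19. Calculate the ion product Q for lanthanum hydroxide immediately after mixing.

Q = 2.24e-11

Total volume = 270 + 178 = 448 mL.
[La^3+] = 9.47 × 10^-3 × (270/448) = 5.707 × 10^-3 M
[OH^-] = 3.97 × 10^-3 × (178/448) = 1.577 × 10^-3 M
La(OH)3(s) ⇌ La^3+ + 3 OH^-, so Q = [La^3+][OH^-]^3
Q = (5.707 × 10^-3)(1.577 × 10^-3)^3 = 2.24 × 10^-11
Q > Ksp, so La(OH)3 will precipitate.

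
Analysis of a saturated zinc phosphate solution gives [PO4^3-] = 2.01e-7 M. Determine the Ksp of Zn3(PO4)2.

Ksp = 1.11 × 10^-33

Zn3(PO4)2(s) <=> 3 Zn^2+ + 2 PO4^3-
Stoichiometry gives [Zn^2+] = (3/2)[PO4^3-] = 3.015 x 10^-7 M.
Ksp = [Zn^2+]^3[PO4^3-]^2
Ksp = (3.015 × 10^-7)^3 × (2.01 × 10^-7)^2 = 1.11 × 10^-33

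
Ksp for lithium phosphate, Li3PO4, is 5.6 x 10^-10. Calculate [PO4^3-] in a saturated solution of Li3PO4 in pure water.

[PO4^3-] = 2.1 x 10^-3 M

Li3PO4(s) <=> 3 Li^+(aq) + PO4^3-(aq)
Ksp = [Li^+]^3[PO4^3-]
With molar solubility s: [Li^+] = 3s, [PO4^3-] = s.
So Ksp = (3s)^3 × s = 27s^4
s = (5.6 x 10^-10 / 27)^(1/4) = 2.13 x 10^-3 M
[PO4^3-] = s = 2.1 × 10^-3 M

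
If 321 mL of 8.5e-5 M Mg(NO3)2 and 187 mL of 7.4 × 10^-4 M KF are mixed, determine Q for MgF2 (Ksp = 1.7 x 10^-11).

Total volume = 321 + 187 = 508 mL.
[Mg^2+] = 8.5 x 10^-5 × (321/508) = 5.37 × 10^-5 M
[F^-] = 7.4 × 10^-4 × (187/508) = 2.72 x 10^-4 M
MgF2(s) <=> Mg^2+ + 2 F^-, so Q = [Mg^2+][F^-]^2
Q = (5.37 × 10^-5)(2.72 × 10^-4)^2 = 4.0 × 10^-12
Q < Ksp, so no precipitate of MgF2 forms.

Q ≈ 4.0e-12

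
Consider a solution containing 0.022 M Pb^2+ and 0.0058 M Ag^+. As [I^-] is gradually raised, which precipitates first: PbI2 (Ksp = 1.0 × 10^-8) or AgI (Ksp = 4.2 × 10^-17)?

AgI

Precipitation of each salt starts when its ion product equals its Ksp.
For PbI2: 1.0 × 10^-8 = 0.022 × [I^-]^2  ⇒  [I^-] = 6.7 × 10^-4 M.
For AgI: 4.2 × 10^-17 = 0.0058 × [I^-]  ⇒  [I^-] = 7.2 x 10^-15 M.
The salt with the lower threshold [I^-] precipitates first: AgI.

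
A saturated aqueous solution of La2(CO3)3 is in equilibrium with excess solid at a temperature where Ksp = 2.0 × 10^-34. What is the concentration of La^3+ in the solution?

[La^3+] ≈ 1.4e-7 M

La2(CO3)3(s) ⇌ 2 La^3+(aq) + 3 CO3^2-(aq)
Ksp = [La^3+]^2[CO3^2-]^3
Let s = molar solubility. Then [La^3+] = 2s and [CO3^2-] = 3s.
Ksp = (2s)^2(3s)^3 = 108s^5
Solving, s = (2.0 × 10^-34/108)^(1/5) = 7.14 × 10^-8 M
[La^3+] = 2s = 1.4 x 10^-7 M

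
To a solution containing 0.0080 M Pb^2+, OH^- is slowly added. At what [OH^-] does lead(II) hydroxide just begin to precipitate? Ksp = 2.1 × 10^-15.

Pb(OH)2(s) <=> Pb^2+(aq) + 2 OH^-(aq)
Ksp = [Pb^2+][OH^-]^2
Precipitation begins when Q = Ksp. With [Pb^2+] = 0.0080 M:
2.1 × 10^-15 = (0.0080) × [OH^-]^2
[OH^-] = (2.1 × 10^-15 / 8.0 × 10^-3)^(1/2) = 5.1 × 10^-7 M

5.1e-7 M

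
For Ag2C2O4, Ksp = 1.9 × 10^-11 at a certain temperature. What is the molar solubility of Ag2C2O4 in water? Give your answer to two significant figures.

Ag2C2O4(s) <=> 2 Ag^+ + C2O4^2-
Ksp = [Ag^+]^2[C2O4^2-]
For each mole of Ag2C2O4 that dissolves: [Ag^+] = 2s, [C2O4^2-] = s.
Ksp = (2s)^2s = 4s^3
s = (1.9 × 10^-11 / 4)^(1/3) = 1.7 x 10^-4 M

s ≈ 1.7e-4 M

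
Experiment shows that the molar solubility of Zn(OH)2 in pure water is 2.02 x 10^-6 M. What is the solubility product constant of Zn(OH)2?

Ksp = 3.30e-17

Zn(OH)2(s) ⇌ Zn^2+ + 2 OH^-
For each mole of Zn(OH)2 that dissolves: [Zn^2+] = s, [OH^-] = 2s.
Ksp = [Zn^2+][OH^-]^2
Ksp = s(2s)^2 = 4s^3
Ksp = 4 × (2.02 × 10^-6)^3 = 3.30 × 10^-17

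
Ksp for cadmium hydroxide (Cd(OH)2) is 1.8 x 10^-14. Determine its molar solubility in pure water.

s = 1.7e-5 M

Cd(OH)2(s) ⇌ Cd^2+ + 2 OH^-
Ksp = [Cd^2+][OH^-]^2
If s mol/L of Cd(OH)2 dissolves, [Cd^2+] = s and [OH^-] = 2s.
So Ksp = s × (2s)^2 = 4s^3
s^3 = 1.8 x 10^-14 / 4, so s = 1.7 × 10^-5 M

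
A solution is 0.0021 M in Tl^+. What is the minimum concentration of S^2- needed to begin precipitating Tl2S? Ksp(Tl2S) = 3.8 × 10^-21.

Tl2S(s) ⇌ 2 Tl^+(aq) + S^2-(aq)
Ksp = [Tl^+]^2[S^2-]
Precipitation begins when Q = Ksp. With [Tl^+] = 0.0021 M:
3.8 × 10^-21 = (0.0021)^2 × [S^2-]
[S^2-] = (3.8 × 10^-21 / 4.41 x 10^-6) = 8.6 × 10^-16 M

[S^2-] ≈ 8.6 × 10^-16 M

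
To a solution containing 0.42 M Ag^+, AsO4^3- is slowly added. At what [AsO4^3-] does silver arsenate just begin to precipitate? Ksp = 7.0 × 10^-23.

[AsO4^3-] = 9.4 × 10^-22 M

Ag3AsO4(s) ⇌ 3 Ag^+ + AsO4^3-
Ksp = [Ag^+]^3[AsO4^3-]
Precipitation begins when Q = Ksp. With [Ag^+] = 0.42 M:
7.0 × 10^-23 = (0.42)^3 × [AsO4^3-]
[AsO4^3-] = (7.0 × 10^-23 / 7.41 × 10^-2) = 9.4 x 10^-22 M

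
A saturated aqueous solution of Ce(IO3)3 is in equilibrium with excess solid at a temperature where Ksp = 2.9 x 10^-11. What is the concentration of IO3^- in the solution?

3.1e-3 M

Ce(IO3)3(s) ⇌ Ce^3+(aq) + 3 IO3^-(aq)
Ksp = [Ce^3+][IO3^-]^3
Let s = molar solubility. Then [Ce^3+] = s and [IO3^-] = 3s.
So Ksp = s × (3s)^3 = 27s^4
s^4 = 2.9 x 10^-11 / 27, so s = 1.02 × 10^-3 M
[IO3^-] = 3s = 3.1 × 10^-3 M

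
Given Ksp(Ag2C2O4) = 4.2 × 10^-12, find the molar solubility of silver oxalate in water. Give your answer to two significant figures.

Ag2C2O4(s) <=> 2 Ag^+ + C2O4^2-
Ksp = [Ag^+]^2[C2O4^2-]
With molar solubility s: [Ag^+] = 2s, [C2O4^2-] = s.
So Ksp = (2s)^2 × s = 4s^3
s^3 = 4.2 × 10^-12 / 4, so s = 1.0 × 10^-4 M

s ≈ 1.0 x 10^-4 M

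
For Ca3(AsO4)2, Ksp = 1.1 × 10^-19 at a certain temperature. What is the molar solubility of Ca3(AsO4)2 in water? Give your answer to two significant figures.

s ≈ 6.3 × 10^-5 M

Ca3(AsO4)2(s) ⇌ 3 Ca^2+(aq) + 2 AsO4^3-(aq)
Ksp = [Ca^2+]^3[AsO4^3-]^2
If s mol/L of Ca3(AsO4)2 dissolves, [Ca^2+] = 3s and [AsO4^3-] = 2s.
Substituting: Ksp = (3s)^3(2s)^2 = 108s^5
Solving, s = (1.1 × 10^-19/108)^(1/5) = 6.3 × 10^-5 M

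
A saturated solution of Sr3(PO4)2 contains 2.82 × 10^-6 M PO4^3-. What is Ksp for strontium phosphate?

Sr3(PO4)2(s) <=> 3 Sr^2+(aq) + 2 PO4^3-(aq)
Stoichiometry gives [Sr^2+] = (3/2)[PO4^3-] = 4.230 × 10^-6 M.
Ksp = [Sr^2+]^3[PO4^3-]^2
Ksp = (4.230 × 10^-6)^3 × (2.82 x 10^-6)^2 = 6.02 × 10^-28

Ksp ≈ 6.02 x 10^-28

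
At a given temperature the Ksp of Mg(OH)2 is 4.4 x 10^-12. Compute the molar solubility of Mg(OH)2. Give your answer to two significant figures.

Mg(OH)2(s) ⇌ Mg^2+ + 2 OH^-
Ksp = [Mg^2+][OH^-]^2
For each mole of Mg(OH)2 that dissolves: [Mg^2+] = s, [OH^-] = 2s.
So Ksp = s × (2s)^2 = 4s^3
s^3 = 4.4 x 10^-12 / 4, so s = 1.0 × 10^-4 M

s ≈ 1.0e-4 M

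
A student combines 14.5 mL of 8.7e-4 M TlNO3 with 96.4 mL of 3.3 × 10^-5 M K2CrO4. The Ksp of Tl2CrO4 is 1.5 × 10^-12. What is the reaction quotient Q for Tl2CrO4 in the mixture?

3.7 x 10^-13

Total volume = 14.5 + 96.4 = 110.9 mL.
[Tl^+] = 8.7 × 10^-4 × (14.5/110.9) = 1.14 × 10^-4 M
[CrO4^2-] = 3.3 x 10^-5 × (96.4/110.9) = 2.87 × 10^-5 M
Tl2CrO4(s) ⇌ 2 Tl^+ + CrO4^2-, so Q = [Tl^+]^2[CrO4^2-]
Q = (1.14 × 10^-4)^2(2.87 x 10^-5) = 3.7 x 10^-13
Q < Ksp, so no precipitate of Tl2CrO4 forms.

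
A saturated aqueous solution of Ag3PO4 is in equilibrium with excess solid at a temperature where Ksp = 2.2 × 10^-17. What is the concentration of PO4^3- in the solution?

[PO4^3-] = 3.0 x 10^-5 M

Ag3PO4(s) ⇌ 3 Ag^+(aq) + PO4^3-(aq)
Ksp = [Ag^+]^3[PO4^3-]
Let s = molar solubility. Then [Ag^+] = 3s and [PO4^3-] = s.
Ksp = (3s)^3s = 27s^4
s^4 = 2.2 × 10^-17 / 27, so s = 3.00 x 10^-5 M
[PO4^3-] = s = 3.0 x 10^-5 M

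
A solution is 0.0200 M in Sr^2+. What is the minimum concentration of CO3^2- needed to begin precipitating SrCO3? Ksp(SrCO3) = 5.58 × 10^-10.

[CO3^2-] = 2.79 x 10^-8 M

SrCO3(s) <=> Sr^2+(aq) + CO3^2-(aq)
Ksp = [Sr^2+][CO3^2-]
Precipitation begins when Q = Ksp. With [Sr^2+] = 0.0200 M:
5.58 × 10^-10 = (0.0200) × [CO3^2-]
[CO3^2-] = (5.58 × 10^-10 / 2.00 × 10^-2) = 2.79 × 10^-8 M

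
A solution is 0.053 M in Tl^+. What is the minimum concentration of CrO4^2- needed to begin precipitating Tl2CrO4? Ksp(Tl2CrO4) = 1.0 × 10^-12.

Tl2CrO4(s) ⇌ 2 Tl^+(aq) + CrO4^2-(aq)
Ksp = [Tl^+]^2[CrO4^2-]
Precipitation begins when Q = Ksp. With [Tl^+] = 0.053 M:
1.0 × 10^-12 = (0.053)^2 × [CrO4^2-]
[CrO4^2-] = (1.0 × 10^-12 / 2.81 × 10^-3) = 3.6 × 10^-10 M

3.6e-10 M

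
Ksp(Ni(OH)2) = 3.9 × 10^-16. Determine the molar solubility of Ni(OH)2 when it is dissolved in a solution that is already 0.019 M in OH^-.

s ≈ 1.1 × 10^-12 M

Ni(OH)2(s) ⇌ Ni^2+ + 2 OH^-
Ksp = [Ni^2+][OH^-]^2
If s mol/L dissolves here, [Ni^2+] = s, [OH^-] = 0.019 + 2s ≈ 0.019 (common-ion effect: OH^- is already 0.019 M).
Ksp ≈ s × (0.019)^2
s = 1.1 × 10^-12 M
Check: 2s = 2.2 × 10^-12 ≪ 0.019, so the approximation is valid.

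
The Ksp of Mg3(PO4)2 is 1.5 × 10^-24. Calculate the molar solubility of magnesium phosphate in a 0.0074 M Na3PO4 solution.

Mg3(PO4)2(s) <=> 3 Mg^2+ + 2 PO4^3-
Ksp = [Mg^2+]^3[PO4^3-]^2
Let s = moles of Mg3(PO4)2 that dissolve per litre. [Mg^2+] = 3s, [PO4^3-] = 0.0074 + 2s ≈ 0.0074 (since PO4^3- from Na3PO4 dominates).
Ksp ≈ (3s)^3 × (0.0074)^2
s = 1.0 × 10^-7 M
Check: 2s = 2.0 × 10^-7 ≪ 0.0074, so the approximation is valid.

1.0e-7 M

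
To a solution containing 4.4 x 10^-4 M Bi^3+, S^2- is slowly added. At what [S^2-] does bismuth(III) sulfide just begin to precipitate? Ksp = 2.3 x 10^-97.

Bi2S3(s) ⇌ 2 Bi^3+(aq) + 3 S^2-(aq)
Ksp = [Bi^3+]^2[S^2-]^3
Precipitation begins when Q = Ksp. With [Bi^3+] = 4.4 x 10^-4 M:
2.3 x 10^-97 = (4.4 x 10^-4)^2 × [S^2-]^3
[S^2-] = (2.3 x 10^-97 / 1.94 × 10^-7)^(1/3) = 1.1 × 10^-30 M

[S^2-] = 1.1 × 10^-30 M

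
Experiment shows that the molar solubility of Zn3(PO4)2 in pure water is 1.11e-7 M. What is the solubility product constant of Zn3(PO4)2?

Zn3(PO4)2(s) ⇌ 3 Zn^2+ + 2 PO4^3-
Let s = molar solubility. Then [Zn^2+] = 3s and [PO4^3-] = 2s.
Ksp = [Zn^2+]^3[PO4^3-]^2
Ksp = (3s)^3(2s)^2 = 108s^5
With s = 1.11 x 10^-7: Ksp = 1.82 x 10^-33

Ksp = 1.82e-33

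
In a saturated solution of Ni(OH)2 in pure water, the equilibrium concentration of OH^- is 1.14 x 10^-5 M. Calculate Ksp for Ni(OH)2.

Ni(OH)2(s) <=> Ni^2+(aq) + 2 OH^-(aq)
Stoichiometry gives [Ni^2+] = (1/2)[OH^-] = 5.700 × 10^-6 M.
Ksp = [Ni^2+][OH^-]^2
Ksp = 5.700 x 10^-6 × (1.14 × 10^-5)^2 = 7.41 × 10^-16

7.41 x 10^-16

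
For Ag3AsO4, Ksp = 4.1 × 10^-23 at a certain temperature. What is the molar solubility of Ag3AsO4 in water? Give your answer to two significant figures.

Ag3AsO4(s) <=> 3 Ag^+ + AsO4^3-
Ksp = [Ag^+]^3[AsO4^3-]
If s mol/L of Ag3AsO4 dissolves, [Ag^+] = 3s and [AsO4^3-] = s.
Substituting: Ksp = (3s)^3s = 27s^4
s = (4.1 × 10^-23 / 27)^(1/4) = 1.1 × 10^-6 M

s = 1.1 × 10^-6 M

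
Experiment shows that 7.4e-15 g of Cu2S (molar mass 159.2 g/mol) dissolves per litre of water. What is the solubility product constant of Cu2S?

4.0 x 10^-49

Molar solubility s = (7.4 × 10^-15 g/L) / (159.2 g/mol) = 4.65 × 10^-17 M.
Cu2S(s) ⇌ 2 Cu^+(aq) + S^2-(aq)
With molar solubility s: [Cu^+] = 2s, [S^2-] = s.
Ksp = [Cu^+]^2[S^2-]
Substituting: Ksp = (2s)^2s = 4s^3
With s = 4.65 x 10^-17: Ksp = 4.0 × 10^-49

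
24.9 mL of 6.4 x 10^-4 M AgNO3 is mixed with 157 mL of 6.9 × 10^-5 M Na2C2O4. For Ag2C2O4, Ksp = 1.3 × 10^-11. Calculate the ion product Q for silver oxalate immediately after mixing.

Total volume = 24.9 + 157 = 181.9 mL.
[Ag^+] = 6.4 × 10^-4 × (24.9/181.9) = 8.76 × 10^-5 M
[C2O4^2-] = 6.9 × 10^-5 × (157/181.9) = 5.96 x 10^-5 M
Ag2C2O4(s) <=> 2 Ag^+(aq) + C2O4^2-(aq), so Q = [Ag^+]^2[C2O4^2-]
Q = (8.76 × 10^-5)^2(5.96 × 10^-5) = 4.6 × 10^-13
Q < Ksp, so no precipitate of Ag2C2O4 forms.

Q = 4.6e-13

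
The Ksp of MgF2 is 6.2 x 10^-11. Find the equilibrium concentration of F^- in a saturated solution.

[F^-] = 5.0 x 10^-4 M

MgF2(s) <=> Mg^2+(aq) + 2 F^-(aq)
Ksp = [Mg^2+][F^-]^2
With molar solubility s: [Mg^2+] = s, [F^-] = 2s.
So Ksp = s × (2s)^2 = 4s^3
s^3 = 6.2 x 10^-11 / 4, so s = 2.49 × 10^-4 M
[F^-] = 2s = 5.0 x 10^-4 M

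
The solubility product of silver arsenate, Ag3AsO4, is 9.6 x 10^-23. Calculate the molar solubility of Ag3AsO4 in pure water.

Ag3AsO4(s) ⇌ 3 Ag^+(aq) + AsO4^3-(aq)
Ksp = [Ag^+]^3[AsO4^3-]
If s mol/L of Ag3AsO4 dissolves, [Ag^+] = 3s and [AsO4^3-] = s.
Substituting: Ksp = (3s)^3s = 27s^4
s^4 = 9.6 x 10^-23 / 27, so s = 1.4 × 10^-6 M

s = 1.4 × 10^-6 M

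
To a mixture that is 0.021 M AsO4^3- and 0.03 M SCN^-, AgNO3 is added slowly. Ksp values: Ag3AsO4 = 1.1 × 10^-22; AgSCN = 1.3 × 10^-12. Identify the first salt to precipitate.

AgSCN

Precipitation of each salt starts when its ion product equals its Ksp.
For Ag3AsO4: 1.1 × 10^-22 = 0.021 × [Ag^+]^3  ⇒  [Ag^+] = 1.7 × 10^-7 M.
For AgSCN: 1.3 × 10^-12 = 0.03 × [Ag^+]  ⇒  [Ag^+] = 4.3 x 10^-11 M.
The salt with the lower threshold [Ag^+] precipitates first: AgSCN.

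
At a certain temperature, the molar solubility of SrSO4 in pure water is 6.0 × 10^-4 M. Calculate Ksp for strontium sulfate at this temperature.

SrSO4(s) <=> Sr^2+(aq) + SO4^2-(aq)
With molar solubility s: [Sr^2+] = s, [SO4^2-] = s.
Ksp = [Sr^2+][SO4^2-]
Ksp = (s)(s) = s^2
Ksp = (6.0 x 10^-4)^2 = 3.6 × 10^-7

Ksp ≈ 3.6e-7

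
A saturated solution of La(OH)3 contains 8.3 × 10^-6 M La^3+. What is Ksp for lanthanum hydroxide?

La(OH)3(s) ⇌ La^3+ + 3 OH^-
Stoichiometry gives [OH^-] = (3/1)[La^3+] = 2.49 × 10^-5 M.
Ksp = [La^3+][OH^-]^3
Ksp = 8.3 × 10^-6 × (2.49 × 10^-5)^3 = 1.3 x 10^-19

Ksp = 1.3 × 10^-19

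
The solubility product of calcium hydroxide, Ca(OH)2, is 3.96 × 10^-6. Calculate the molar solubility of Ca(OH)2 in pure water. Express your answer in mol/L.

s ≈ 9.97e-3 M

Ca(OH)2(s) ⇌ Ca^2+(aq) + 2 OH^-(aq)
Ksp = [Ca^2+][OH^-]^2
For each mole of Ca(OH)2 that dissolves: [Ca^2+] = s, [OH^-] = 2s.
Substituting: Ksp = s(2s)^2 = 4s^3
s^3 = 3.96 × 10^-6 / 4, so s = 9.97 × 10^-3 M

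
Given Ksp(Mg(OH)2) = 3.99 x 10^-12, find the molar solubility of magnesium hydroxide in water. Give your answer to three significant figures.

Mg(OH)2(s) <=> Mg^2+ + 2 OH^-
Ksp = [Mg^2+][OH^-]^2
If s mol/L of Mg(OH)2 dissolves, [Mg^2+] = s and [OH^-] = 2s.
Substituting: Ksp = s(2s)^2 = 4s^3
s^3 = 3.99 x 10^-12 / 4, so s = 9.99 × 10^-5 M

s = 9.99 x 10^-5 M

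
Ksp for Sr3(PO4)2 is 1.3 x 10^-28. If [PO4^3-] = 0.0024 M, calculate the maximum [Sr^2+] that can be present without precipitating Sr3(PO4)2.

2.8 × 10^-8 M

Sr3(PO4)2(s) ⇌ 3 Sr^2+(aq) + 2 PO4^3-(aq)
Ksp = [Sr^2+]^3[PO4^3-]^2
Precipitation begins when Q = Ksp. With [PO4^3-] = 0.0024 M:
1.3 x 10^-28 = (0.0024)^2 × [Sr^2+]^3
[Sr^2+] = (1.3 x 10^-28 / 5.76 × 10^-6)^(1/3) = 2.8 × 10^-8 M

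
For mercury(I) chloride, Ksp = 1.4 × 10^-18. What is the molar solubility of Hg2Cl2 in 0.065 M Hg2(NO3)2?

s ≈ 2.3 × 10^-9 M

Hg2Cl2(s) ⇌ Hg2^2+ + 2 Cl^-
Ksp = [Hg2^2+][Cl^-]^2
Let s = moles of Hg2Cl2 that dissolve per litre. [Hg2^2+] = 0.065 + s ≈ 0.065, [Cl^-] = 2s (common-ion effect: Hg2^2+ is already 0.065 M).
Ksp ≈ 0.065 × (2s)^2
s = 2.3 × 10^-9 M
Check: s = 2.3 × 10^-9 ≪ 0.065, so the approximation is valid.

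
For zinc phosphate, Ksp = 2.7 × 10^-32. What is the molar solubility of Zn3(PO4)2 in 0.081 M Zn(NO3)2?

s = 3.6e-15 M

Zn3(PO4)2(s) <=> 3 Zn^2+(aq) + 2 PO4^3-(aq)
Ksp = [Zn^2+]^3[PO4^3-]^2
If s mol/L dissolves here, [Zn^2+] = 0.081 + 3s ≈ 0.081, [PO4^3-] = 2s (common-ion effect: Zn^2+ is already 0.081 M).
Ksp ≈ (0.081)^3 × (2s)^2
s = 3.6 × 10^-15 M
Check: 3s = 1.1 × 10^-14 ≪ 0.081, so the approximation is valid.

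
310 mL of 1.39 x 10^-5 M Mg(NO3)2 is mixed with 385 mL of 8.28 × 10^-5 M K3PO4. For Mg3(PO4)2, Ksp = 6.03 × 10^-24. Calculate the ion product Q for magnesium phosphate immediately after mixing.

Total volume = 310 + 385 = 695 mL.
[Mg^2+] = 1.39 x 10^-5 × (310/695) = 6.200 x 10^-6 M
[PO4^3-] = 8.28 × 10^-5 × (385/695) = 4.587 × 10^-5 M
Mg3(PO4)2(s) ⇌ 3 Mg^2+(aq) + 2 PO4^3-(aq), so Q = [Mg^2+]^3[PO4^3-]^2
Q = (6.200 × 10^-6)^3(4.587 × 10^-5)^2 = 5.01 × 10^-25
Q < Ksp, so no precipitate of Mg3(PO4)2 forms.

5.01 x 10^-25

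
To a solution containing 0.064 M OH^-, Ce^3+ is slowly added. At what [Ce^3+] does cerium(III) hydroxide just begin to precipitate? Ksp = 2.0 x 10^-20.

[Ce^3+] ≈ 7.6e-17 M

Ce(OH)3(s) ⇌ Ce^3+(aq) + 3 OH^-(aq)
Ksp = [Ce^3+][OH^-]^3
Precipitation begins when Q = Ksp. With [OH^-] = 0.064 M:
2.0 x 10^-20 = (0.064)^3 × [Ce^3+]
[Ce^3+] = (2.0 x 10^-20 / 2.62 × 10^-4) = 7.6 × 10^-17 M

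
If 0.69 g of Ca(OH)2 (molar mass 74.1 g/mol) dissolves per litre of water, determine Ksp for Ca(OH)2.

Molar solubility s = (6.9 × 10^-1 g/L) / (74.1 g/mol) = 9.31 × 10^-3 M.
Ca(OH)2(s) ⇌ Ca^2+(aq) + 2 OH^-(aq)
Let s = molar solubility. Then [Ca^2+] = s and [OH^-] = 2s.
Ksp = [Ca^2+][OH^-]^2
Substituting: Ksp = s(2s)^2 = 4s^3
Ksp = 4 × (9.31 × 10^-3)^3 = 3.2 × 10^-6

3.2e-6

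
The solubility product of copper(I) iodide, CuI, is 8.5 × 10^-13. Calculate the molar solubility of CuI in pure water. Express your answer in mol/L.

9.2e-7 M

CuI(s) <=> Cu^+ + I^-
Ksp = [Cu^+][I^-]
If s mol/L of CuI dissolves, [Cu^+] = s and [I^-] = s.
Ksp = (s)(s) = s^2
s = √(8.5 × 10^-13) = 9.2 × 10^-7 M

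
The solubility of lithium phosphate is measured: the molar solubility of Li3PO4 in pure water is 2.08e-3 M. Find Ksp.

Li3PO4(s) <=> 3 Li^+ + PO4^3-
Let s = molar solubility. Then [Li^+] = 3s and [PO4^3-] = s.
Ksp = [Li^+]^3[PO4^3-]
So Ksp = (3s)^3 × s = 27s^4
Ksp = 27 × (2.08 × 10^-3)^4 = 5.05 × 10^-10

Ksp = 5.05 × 10^-10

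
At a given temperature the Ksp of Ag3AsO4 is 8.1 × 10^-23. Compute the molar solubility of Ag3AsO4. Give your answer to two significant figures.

s ≈ 1.3 × 10^-6 M

Ag3AsO4(s) ⇌ 3 Ag^+(aq) + AsO4^3-(aq)
Ksp = [Ag^+]^3[AsO4^3-]
With molar solubility s: [Ag^+] = 3s, [AsO4^3-] = s.
Substituting: Ksp = (3s)^3s = 27s^4
s = (8.1 × 10^-23 / 27)^(1/4) = 1.3 × 10^-6 M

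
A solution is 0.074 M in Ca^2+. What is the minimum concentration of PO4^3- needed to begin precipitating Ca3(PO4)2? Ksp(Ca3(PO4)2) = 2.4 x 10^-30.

[PO4^3-] = 7.7 × 10^-14 M

Ca3(PO4)2(s) ⇌ 3 Ca^2+(aq) + 2 PO4^3-(aq)
Ksp = [Ca^2+]^3[PO4^3-]^2
Precipitation begins when Q = Ksp. With [Ca^2+] = 0.074 M:
2.4 x 10^-30 = (0.074)^3 × [PO4^3-]^2
[PO4^3-] = (2.4 x 10^-30 / 4.05 x 10^-4)^(1/2) = 7.7 × 10^-14 M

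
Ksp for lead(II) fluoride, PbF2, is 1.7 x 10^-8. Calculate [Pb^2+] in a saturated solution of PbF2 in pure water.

[Pb^2+] ≈ 1.6 x 10^-3 M

PbF2(s) <=> Pb^2+(aq) + 2 F^-(aq)
Ksp = [Pb^2+][F^-]^2
For each mole of PbF2 that dissolves: [Pb^2+] = s, [F^-] = 2s.
Substituting: Ksp = s(2s)^2 = 4s^3
s^3 = 1.7 x 10^-8 / 4, so s = 1.62 x 10^-3 M
[Pb^2+] = s = 1.6 × 10^-3 M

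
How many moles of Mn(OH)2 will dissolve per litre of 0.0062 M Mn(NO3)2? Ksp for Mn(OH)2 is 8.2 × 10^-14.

1.8 × 10^-6 M

Mn(OH)2(s) ⇌ Mn^2+ + 2 OH^-
Ksp = [Mn^2+][OH^-]^2
Let s = moles of Mn(OH)2 that dissolve per litre. [Mn^2+] = 0.0062 + s ≈ 0.0062, [OH^-] = 2s (since Mn^2+ from Mn(NO3)2 dominates).
Ksp ≈ 0.0062 × (2s)^2
s = 1.8 × 10^-6 M
Check: s = 1.8 × 10^-6 ≪ 0.0062, so the approximation is valid.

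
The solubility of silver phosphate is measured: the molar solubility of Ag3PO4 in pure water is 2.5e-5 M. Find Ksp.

Ag3PO4(s) ⇌ 3 Ag^+ + PO4^3-
Let s = molar solubility. Then [Ag^+] = 3s and [PO4^3-] = s.
Ksp = [Ag^+]^3[PO4^3-]
Ksp = (3s)^3s = 27s^4
Ksp = 27 × (2.5 × 10^-5)^4 = 1.1 x 10^-17

1.1 × 10^-17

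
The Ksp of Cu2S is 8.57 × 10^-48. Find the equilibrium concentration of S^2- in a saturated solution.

Cu2S(s) <=> 2 Cu^+ + S^2-
Ksp = [Cu^+]^2[S^2-]
For each mole of Cu2S that dissolves: [Cu^+] = 2s, [S^2-] = s.
Ksp = (2s)^2s = 4s^3
s^3 = 8.57 × 10^-48 / 4, so s = 1.289 × 10^-16 M
[S^2-] = s = 1.29 × 10^-16 M

[S^2-] = 1.29e-16 M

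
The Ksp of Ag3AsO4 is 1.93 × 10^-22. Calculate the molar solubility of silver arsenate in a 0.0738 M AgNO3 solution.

Ag3AsO4(s) <=> 3 Ag^+ + AsO4^3-
Ksp = [Ag^+]^3[AsO4^3-]
Let s = moles of Ag3AsO4 that dissolve per litre. [Ag^+] = 0.0738 + 3s ≈ 0.0738, [AsO4^3-] = s (common-ion effect: Ag^+ is already 0.0738 M).
Ksp ≈ (0.0738)^3 × s
s = 4.80 × 10^-19 M
Check: 3s = 1.4 × 10^-18 ≪ 0.0738, so the approximation is valid.

s ≈ 4.80 × 10^-19 M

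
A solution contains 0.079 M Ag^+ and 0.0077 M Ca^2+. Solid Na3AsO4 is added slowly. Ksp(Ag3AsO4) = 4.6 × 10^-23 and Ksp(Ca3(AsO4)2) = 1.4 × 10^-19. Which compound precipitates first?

Ag3AsO4

Precipitation of each salt starts when its ion product equals its Ksp.
For Ag3AsO4: 4.6 × 10^-23 = (0.079)^3 × [AsO4^3-]  ⇒  [AsO4^3-] = 9.3 × 10^-20 M.
For Ca3(AsO4)2: 1.4 × 10^-19 = (0.0077)^3 × [AsO4^3-]^2  ⇒  [AsO4^3-] = 5.5 × 10^-7 M.
The salt with the lower threshold [AsO4^3-] precipitates first: Ag3AsO4.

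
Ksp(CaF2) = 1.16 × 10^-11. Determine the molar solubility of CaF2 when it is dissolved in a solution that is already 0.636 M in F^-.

2.87 x 10^-11 M

CaF2(s) ⇌ Ca^2+ + 2 F^-
Ksp = [Ca^2+][F^-]^2
Let s = moles of CaF2 that dissolve per litre. [Ca^2+] = s, [F^-] = 0.636 + 2s ≈ 0.636 (since the F^- already present dominates).
Ksp ≈ s × (0.636)^2
s = 2.87 × 10^-11 M
Check: 2s = 5.7 × 10^-11 ≪ 0.636, so the approximation is valid.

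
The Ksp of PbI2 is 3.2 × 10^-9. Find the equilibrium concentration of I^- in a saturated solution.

PbI2(s) ⇌ Pb^2+(aq) + 2 I^-(aq)
Ksp = [Pb^2+][I^-]^2
If s mol/L of PbI2 dissolves, [Pb^2+] = s and [I^-] = 2s.
Ksp = s(2s)^2 = 4s^3
s^3 = 3.2 × 10^-9 / 4, so s = 9.28 x 10^-4 M
[I^-] = 2s = 1.9 × 10^-3 M

[I^-] ≈ 1.9e-3 M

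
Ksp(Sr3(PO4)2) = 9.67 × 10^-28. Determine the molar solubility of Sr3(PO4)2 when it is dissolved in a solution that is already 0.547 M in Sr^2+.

Sr3(PO4)2(s) <=> 3 Sr^2+(aq) + 2 PO4^3-(aq)
Ksp = [Sr^2+]^3[PO4^3-]^2
Let s = moles of Sr3(PO4)2 that dissolve per litre. [Sr^2+] = 0.547 + 3s ≈ 0.547, [PO4^3-] = 2s (common-ion effect: Sr^2+ is already 0.547 M).
Ksp ≈ (0.547)^3 × (2s)^2
s = 3.84 × 10^-14 M
Check: 3s = 1.2 × 10^-13 ≪ 0.547, so the approximation is valid.

s ≈ 3.84 x 10^-14 M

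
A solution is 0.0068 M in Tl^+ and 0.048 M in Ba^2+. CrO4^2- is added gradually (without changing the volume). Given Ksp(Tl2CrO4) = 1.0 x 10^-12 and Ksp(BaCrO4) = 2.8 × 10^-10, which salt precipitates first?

BaCrO4

Each salt begins to precipitate when Q = Ksp, i.e. when [CrO4^2-] reaches its threshold.
For Tl2CrO4: 1.0 x 10^-12 = (0.0068)^2 × [CrO4^2-]  ⇒  [CrO4^2-] = 2.2 x 10^-8 M.
For BaCrO4: 2.8 × 10^-10 = 0.048 × [CrO4^2-]  ⇒  [CrO4^2-] = 5.8 × 10^-9 M.
The salt with the lower threshold [CrO4^2-] precipitates first: BaCrO4.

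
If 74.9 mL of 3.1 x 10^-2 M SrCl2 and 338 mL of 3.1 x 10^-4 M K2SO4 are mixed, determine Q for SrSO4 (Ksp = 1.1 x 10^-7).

Total volume = 74.9 + 338 = 412.9 mL.
[Sr^2+] = 3.1 × 10^-2 × (74.9/412.9) = 5.62 × 10^-3 M
[SO4^2-] = 3.1 × 10^-4 × (338/412.9) = 2.54 x 10^-4 M
SrSO4(s) ⇌ Sr^2+(aq) + SO4^2-(aq), so Q = [Sr^2+][SO4^2-]
Q = (5.62 × 10^-3)(2.54 x 10^-4) = 1.4 × 10^-6
Q > Ksp, so SrSO4 will precipitate.

1.4 × 10^-6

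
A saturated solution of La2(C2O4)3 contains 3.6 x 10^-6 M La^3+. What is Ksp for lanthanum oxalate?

La2(C2O4)3(s) ⇌ 2 La^3+ + 3 C2O4^2-
Stoichiometry gives [C2O4^2-] = (3/2)[La^3+] = 5.40 x 10^-6 M.
Ksp = [La^3+]^2[C2O4^2-]^3
Ksp = (3.6 x 10^-6)^2 × (5.40 × 10^-6)^3 = 2.0 × 10^-27

Ksp ≈ 2.0e-27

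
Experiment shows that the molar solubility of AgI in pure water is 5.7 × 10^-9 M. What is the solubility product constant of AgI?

AgI(s) ⇌ Ag^+(aq) + I^-(aq)
For each mole of AgI that dissolves: [Ag^+] = s, [I^-] = s.
Ksp = [Ag^+][I^-]
Ksp = (s)(s) = s^2
With s = 5.7 x 10^-9: Ksp = 3.2 × 10^-17

Ksp ≈ 3.2e-17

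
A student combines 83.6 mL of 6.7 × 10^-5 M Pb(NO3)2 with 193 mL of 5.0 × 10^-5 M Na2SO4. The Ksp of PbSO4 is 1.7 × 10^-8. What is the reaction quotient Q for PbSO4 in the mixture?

Total volume = 83.6 + 193 = 276.6 mL.
[Pb^2+] = 6.7 x 10^-5 × (83.6/276.6) = 2.03 × 10^-5 M
[SO4^2-] = 5.0 × 10^-5 × (193/276.6) = 3.49 x 10^-5 M
PbSO4(s) ⇌ Pb^2+(aq) + SO4^2-(aq), so Q = [Pb^2+][SO4^2-]
Q = (2.03 × 10^-5)(3.49 x 10^-5) = 7.1 × 10^-10
Q < Ksp, so no precipitate of PbSO4 forms.

7.1e-10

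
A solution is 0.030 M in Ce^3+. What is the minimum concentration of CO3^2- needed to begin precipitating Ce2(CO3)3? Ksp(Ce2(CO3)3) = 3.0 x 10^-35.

Ce2(CO3)3(s) <=> 2 Ce^3+ + 3 CO3^2-
Ksp = [Ce^3+]^2[CO3^2-]^3
Precipitation begins when Q = Ksp. With [Ce^3+] = 0.030 M:
3.0 x 10^-35 = (0.030)^2 × [CO3^2-]^3
[CO3^2-] = (3.0 x 10^-35 / 9.00 x 10^-4)^(1/3) = 3.2 × 10^-11 M

3.2 × 10^-11 M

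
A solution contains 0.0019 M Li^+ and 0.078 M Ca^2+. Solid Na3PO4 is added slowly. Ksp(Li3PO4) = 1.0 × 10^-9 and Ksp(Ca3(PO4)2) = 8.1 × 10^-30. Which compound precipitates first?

Ca3(PO4)2

Each salt begins to precipitate when Q = Ksp, i.e. when [PO4^3-] reaches its threshold.
For Li3PO4: 1.0 × 10^-9 = (0.0019)^3 × [PO4^3-]  ⇒  [PO4^3-] = 1.5 x 10^-1 M.
For Ca3(PO4)2: 8.1 × 10^-30 = (0.078)^3 × [PO4^3-]^2  ⇒  [PO4^3-] = 1.3 × 10^-13 M.
The salt with the lower threshold [PO4^3-] precipitates first: Ca3(PO4)2.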